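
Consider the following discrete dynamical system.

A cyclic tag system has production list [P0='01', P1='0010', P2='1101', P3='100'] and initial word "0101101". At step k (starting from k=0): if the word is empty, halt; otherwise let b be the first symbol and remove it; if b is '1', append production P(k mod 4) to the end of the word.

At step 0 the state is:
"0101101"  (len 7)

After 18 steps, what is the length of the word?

18

gen 0: "0101101"  (len 7)
gen 1: "101101"  (len 6)
gen 2: "011010010"  (len 9)
gen 3: "11010010"  (len 8)
gen 4: "1010010100"  (len 10)
gen 5: "01001010001"  (len 11)
gen 6: "1001010001"  (len 10)
gen 7: "0010100011101"  (len 13)
gen 8: "010100011101"  (len 12)
gen 9: "10100011101"  (len 11)
gen 10: "01000111010010"  (len 14)
gen 11: "1000111010010"  (len 13)
gen 12: "000111010010100"  (len 15)
gen 13: "00111010010100"  (len 14)
gen 14: "0111010010100"  (len 13)
gen 15: "111010010100"  (len 12)
gen 16: "11010010100100"  (len 14)
gen 17: "101001010010001"  (len 15)
gen 18: "010010100100010010"  (len 18)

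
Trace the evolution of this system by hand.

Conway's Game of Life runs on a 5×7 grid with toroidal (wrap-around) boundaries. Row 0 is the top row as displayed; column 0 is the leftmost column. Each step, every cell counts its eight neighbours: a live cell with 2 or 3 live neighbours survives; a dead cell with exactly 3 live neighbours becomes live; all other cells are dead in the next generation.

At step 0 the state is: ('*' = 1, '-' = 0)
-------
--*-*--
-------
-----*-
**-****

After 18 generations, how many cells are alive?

step 0: -------
--*-*--
-------
-----*-
**-****
step 1: ***---*
-------
-------
*----*-
*---***
step 2: -*-----
**-----
-------
*---**-
----*--
step 3: **-----
**-----
**----*
----**-
----**-
step 4: **----*
--*----
-*---**
*---*--
----***
step 5: **----*
--*--*-
**---**
*---*--
-*--*--
step 6: ***--**
--*--*-
**--**-
----*--
-*---**
step 7: --*-*--
--**---
-*-****
-*--*--
-**-*--
step 8: ----*--
-*-----
**---*-
-*-----
-**-**-
step 9: -*****-
**-----
***----
----***
-*****-
step 10: -----**
----*-*
--*--*-
------*
**-----
step 11: -----**
----*-*
-----**
**----*
*----*-
step 12: *---*--
*---*--
-------
-*-----
-*---*-
step 13: **--***
-------
-------
-------
**-----
step 14: -*---**
*----**
-------
-------
-*---*-
step 15: -*--*--
*----*-
------*
-------
*----**
step 16: -*--*--
*----**
------*
*----*-
*----**
step 17: -*--*--
*----**
-------
*----*-
**--**-
step 18: -*--*--
*----**
*----*-
**--**-
**--**-

15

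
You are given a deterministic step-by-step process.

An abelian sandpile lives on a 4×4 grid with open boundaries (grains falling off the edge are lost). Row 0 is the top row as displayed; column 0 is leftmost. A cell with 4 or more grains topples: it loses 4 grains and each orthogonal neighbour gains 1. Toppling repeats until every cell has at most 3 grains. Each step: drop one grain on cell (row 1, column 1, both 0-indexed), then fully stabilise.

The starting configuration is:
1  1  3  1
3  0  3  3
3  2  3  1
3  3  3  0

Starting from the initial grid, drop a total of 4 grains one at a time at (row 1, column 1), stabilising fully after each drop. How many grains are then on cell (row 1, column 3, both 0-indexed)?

0) 1  1  3  1
3  0  3  3
3  2  3  1
3  3  3  0
1) 1  1  3  1
3  1  3  3
3  2  3  1
3  3  3  0
2) 1  1  3  1
3  2  3  3
3  2  3  1
3  3  3  0
3) 1  1  3  1
3  3  3  3
3  2  3  1
3  3  3  0
4) 2  3  0  3
1  3  3  0
2  2  2  3
1  2  1  1

0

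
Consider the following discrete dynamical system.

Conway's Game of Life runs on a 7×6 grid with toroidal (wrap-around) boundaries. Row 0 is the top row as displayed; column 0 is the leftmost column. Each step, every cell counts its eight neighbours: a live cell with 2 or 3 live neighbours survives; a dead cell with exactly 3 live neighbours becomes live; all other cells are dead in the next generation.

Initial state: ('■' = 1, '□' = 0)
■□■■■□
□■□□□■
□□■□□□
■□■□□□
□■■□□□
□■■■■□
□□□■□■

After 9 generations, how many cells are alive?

6

gen 0: ■□■■■□
□■□□□■
□□■□□□
■□■□□□
□■■□□□
□■■■■□
□□□■□■
gen 1: ■■■■□□
■■□□■■
■□■□□□
□□■■□□
■□□□□□
■■□□■□
■□□□□■
gen 2: □□■■□□
□□□□■□
■□■□■□
□□■■□□
■□■■□■
□■□□□□
□□□■■□
gen 3: □□■□□□
□■■□■■
□■■□■■
■□□□□□
■□□■■□
■■□□□■
□□□■■□
gen 4: □■■□□■
□□□□■■
□□■□■□
■□■□□□
□□□□■□
■■■□□□
■■■■■■
gen 5: □□□□□□
■■■□■■
□■□□■□
□■□□□■
■□■■□■
□□□□□□
□□□□■□
gen 6: ■■□■■□
■■■■■■
□□□■■□
□■□■□■
■■■□■■
□□□■■■
□□□□□□
gen 7: □□□□□□
□□□□□□
□□□□□□
□■□□□□
□■□□□□
□■■■□□
■□■□□□
gen 8: □□□□□□
□□□□□□
□□□□□□
□□□□□□
■■□□□□
■□□■□□
□□■■□□
gen 9: □□□□□□
□□□□□□
□□□□□□
□□□□□□
■■□□□□
■□□■□□
□□■■□□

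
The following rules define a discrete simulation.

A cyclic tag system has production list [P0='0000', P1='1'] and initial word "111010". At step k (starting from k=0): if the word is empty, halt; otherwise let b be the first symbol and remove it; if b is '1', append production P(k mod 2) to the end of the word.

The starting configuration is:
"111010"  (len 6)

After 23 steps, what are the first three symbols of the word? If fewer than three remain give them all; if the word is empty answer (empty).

(empty)

t=0: "111010"  (len 6)
t=1: "110100000"  (len 9)
t=2: "101000001"  (len 9)
t=3: "010000010000"  (len 12)
t=4: "10000010000"  (len 11)
t=5: "00000100000000"  (len 14)
t=6: "0000100000000"  (len 13)
t=7: "000100000000"  (len 12)
t=8: "00100000000"  (len 11)
t=9: "0100000000"  (len 10)
t=10: "100000000"  (len 9)
t=11: "000000000000"  (len 12)
t=12: "00000000000"  (len 11)
t=13: "0000000000"  (len 10)
t=14: "000000000"  (len 9)
t=15: "00000000"  (len 8)
t=16: "0000000"  (len 7)
t=17: "000000"  (len 6)
t=18: "00000"  (len 5)
t=19: "0000"  (len 4)
t=20: "000"  (len 3)
t=21: "00"  (len 2)
t=22: "0"  (len 1)
t=23: (halted — word empty)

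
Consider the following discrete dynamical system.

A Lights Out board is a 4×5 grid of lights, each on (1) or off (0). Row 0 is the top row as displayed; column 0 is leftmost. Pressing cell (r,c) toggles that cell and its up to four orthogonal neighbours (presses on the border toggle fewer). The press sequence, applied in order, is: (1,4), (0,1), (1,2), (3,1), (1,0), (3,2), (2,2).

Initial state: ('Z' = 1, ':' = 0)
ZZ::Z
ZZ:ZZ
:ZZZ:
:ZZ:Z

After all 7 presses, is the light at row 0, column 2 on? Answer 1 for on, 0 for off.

0) ZZ::Z
ZZ:ZZ
:ZZZ:
:ZZ:Z
1) ZZ:::
ZZ:::
:ZZZZ
:ZZ:Z
2) ::Z::
Z::::
:ZZZZ
:ZZ:Z
3) :::::
ZZZZ:
:Z:ZZ
:ZZ:Z
4) :::::
ZZZZ:
:::ZZ
Z:::Z
5) Z::::
::ZZ:
Z::ZZ
Z:::Z
6) Z::::
::ZZ:
Z:ZZZ
ZZZZZ
7) Z::::
:::Z:
ZZ::Z
ZZ:ZZ

0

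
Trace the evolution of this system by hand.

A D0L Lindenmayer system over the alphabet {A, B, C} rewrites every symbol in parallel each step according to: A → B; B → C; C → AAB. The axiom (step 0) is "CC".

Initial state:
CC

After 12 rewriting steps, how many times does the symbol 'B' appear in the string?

184

[0] CC
[1] AABAAB
[2] BBCBBC
[3] CCAABCCAAB
[4] AABAABBBCAABAABBBC
[5] BBCBBCCCAABBBCBBCCCAAB
[6] CCAABCCAABAABAABBBCCCAABCCAABAABAABBBC
[7] AABAABBBCAABAABBBCBBCBBCCCAABAABAABBBCAABAABBBCBBCBBCCCAAB
[8] BBCBBCCCAABBBCBBCCCAABCCAABCCAABAABAABBBCBBCBBCCCAABBBCBBCCCAABCCAABCCAABAABAABBBC
[9] CCAABCCAABAABAABBBCCCAABCCAABAABAABBBCAABAABBBCAABAABBBCBB…BAABAABBBCCCAABCCAABAABAABBBCAABAABBBCAABAABBBCBBCBBCCCAAB  (len 134)
[10] AABAABBBCAABAABBBCBBCBBCCCAABAABAABBBCAABAABBBCBBCBBCCCAAB…AABBBCBBCBBCCCAABBBCBBCCCAABBBCBBCCCAABCCAABCCAABAABAABBBC  (len 198)
[11] BBCBBCCCAABBBCBBCCCAABCCAABCCAABAABAABBBCBBCBBCCCAABBBCBBC…BAABAABBBCCCAABCCAABAABAABBBCAABAABBBCAABAABBBCBBCBBCCCAAB  (len 298)
[12] CCAABCCAABAABAABBBCCCAABCCAABAABAABBBCAABAABBBCAABAABBBCBB…AABBBCBBCBBCCCAABBBCBBCCCAABBBCBBCCCAABCCAABCCAABAABAABBBC  (len 466)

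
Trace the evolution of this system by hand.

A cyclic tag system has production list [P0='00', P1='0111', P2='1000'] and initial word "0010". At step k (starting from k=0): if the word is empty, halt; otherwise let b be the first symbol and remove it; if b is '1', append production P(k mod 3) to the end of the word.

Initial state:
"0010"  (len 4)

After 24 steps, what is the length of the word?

[0] "0010"  (len 4)
[1] "010"  (len 3)
[2] "10"  (len 2)
[3] "01000"  (len 5)
[4] "1000"  (len 4)
[5] "0000111"  (len 7)
[6] "000111"  (len 6)
[7] "00111"  (len 5)
[8] "0111"  (len 4)
[9] "111"  (len 3)
[10] "1100"  (len 4)
[11] "1000111"  (len 7)
[12] "0001111000"  (len 10)
[13] "001111000"  (len 9)
[14] "01111000"  (len 8)
[15] "1111000"  (len 7)
[16] "11100000"  (len 8)
[17] "11000000111"  (len 11)
[18] "10000001111000"  (len 14)
[19] "000000111100000"  (len 15)
[20] "00000111100000"  (len 14)
[21] "0000111100000"  (len 13)
[22] "000111100000"  (len 12)
[23] "00111100000"  (len 11)
[24] "0111100000"  (len 10)

10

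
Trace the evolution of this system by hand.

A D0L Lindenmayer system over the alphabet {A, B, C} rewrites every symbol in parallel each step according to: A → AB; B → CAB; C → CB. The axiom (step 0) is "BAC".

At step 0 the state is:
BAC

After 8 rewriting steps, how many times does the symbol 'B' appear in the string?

1393

t=0: BAC
t=1: CABABCB
t=2: CBABCABABCABCBCAB
t=3: CBCABABCABCBABCABABCABCBABCABCBCABCBABCAB
t=4: CBCABCBABCABABCABCBABCABCBCABABCABCBABCABABCABCBABCABCBCABABCABCBABCABCBCABCBABCABCBCABABCABCBABCAB
t=5: CBCABCBABCABCBCABABCABCBABCABABCABCBABCABCBCABABCABCBABCAB…CBCABABCABCBABCABCBCABCBABCABABCABCBABCABCBCABABCABCBABCAB  (len 239)
t=6: CBCABCBABCABCBCABABCABCBABCABCBCABCBABCABABCABCBABCABCBCAB…CBCABABCABCBABCABCBCABCBABCABABCABCBABCABCBCABABCABCBABCAB  (len 577)
t=7: CBCABCBABCABCBCABABCABCBABCABCBCABCBABCABABCABCBABCABCBCAB…CBCABABCABCBABCABCBCABCBABCABABCABCBABCABCBCABABCABCBABCAB  (len 1393)
t=8: CBCABCBABCABCBCABABCABCBABCABCBCABCBABCABABCABCBABCABCBCAB…CBCABABCABCBABCABCBCABCBABCABABCABCBABCABCBCABABCABCBABCAB  (len 3363)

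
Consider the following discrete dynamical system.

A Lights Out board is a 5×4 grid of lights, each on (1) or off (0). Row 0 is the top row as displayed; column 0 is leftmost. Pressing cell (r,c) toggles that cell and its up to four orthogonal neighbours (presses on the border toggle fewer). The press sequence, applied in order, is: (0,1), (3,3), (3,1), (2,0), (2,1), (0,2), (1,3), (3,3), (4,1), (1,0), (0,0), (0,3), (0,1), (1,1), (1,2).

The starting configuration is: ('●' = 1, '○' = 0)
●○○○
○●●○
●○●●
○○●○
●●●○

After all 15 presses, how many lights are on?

step 0: ●○○○
○●●○
●○●●
○○●○
●●●○
step 1: ○●●○
○○●○
●○●●
○○●○
●●●○
step 2: ○●●○
○○●○
●○●○
○○○●
●●●●
step 3: ○●●○
○○●○
●●●○
●●●●
●○●●
step 4: ○●●○
●○●○
○○●○
○●●●
●○●●
step 5: ○●●○
●●●○
●●○○
○○●●
●○●●
step 6: ○○○●
●●○○
●●○○
○○●●
●○●●
step 7: ○○○○
●●●●
●●○●
○○●●
●○●●
step 8: ○○○○
●●●●
●●○○
○○○○
●○●○
step 9: ○○○○
●●●●
●●○○
○●○○
○●○○
step 10: ●○○○
○○●●
○●○○
○●○○
○●○○
step 11: ○●○○
●○●●
○●○○
○●○○
○●○○
step 12: ○●●●
●○●○
○●○○
○●○○
○●○○
step 13: ●○○●
●●●○
○●○○
○●○○
○●○○
step 14: ●●○●
○○○○
○○○○
○●○○
○●○○
step 15: ●●●●
○●●●
○○●○
○●○○
○●○○

10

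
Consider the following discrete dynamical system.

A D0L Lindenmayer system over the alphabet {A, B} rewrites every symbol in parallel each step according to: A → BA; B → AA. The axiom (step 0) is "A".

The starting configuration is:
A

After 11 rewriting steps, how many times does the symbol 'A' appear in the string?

1365

0) A
1) BA
2) AABA
3) BABAAABA
4) AABAAABABABAAABA
5) BABAAABABABAAABAAABAAABABABAAABA
6) AABAAABABABAAABAAABAAABABABAAABABABAAABABABAAABAAABAAABABABAAABA
7) BABAAABABABAAABAAABAAABABABAAABABABAAABABABAAABAAABAAABABA…BABABAAABAAABAAABABABAAABABABAAABABABAAABAAABAAABABABAAABA  (len 128)
8) AABAAABABABAAABAAABAAABABABAAABABABAAABABABAAABAAABAAABABA…BABABAAABAAABAAABABABAAABABABAAABABABAAABAAABAAABABABAAABA  (len 256)
9) BABAAABABABAAABAAABAAABABABAAABABABAAABABABAAABAAABAAABABA…BABABAAABAAABAAABABABAAABABABAAABABABAAABAAABAAABABABAAABA  (len 512)
10) AABAAABABABAAABAAABAAABABABAAABABABAAABABABAAABAAABAAABABA…BABABAAABAAABAAABABABAAABABABAAABABABAAABAAABAAABABABAAABA  (len 1024)
11) BABAAABABABAAABAAABAAABABABAAABABABAAABABABAAABAAABAAABABA…BABABAAABAAABAAABABABAAABABABAAABABABAAABAAABAAABABABAAABA  (len 2048)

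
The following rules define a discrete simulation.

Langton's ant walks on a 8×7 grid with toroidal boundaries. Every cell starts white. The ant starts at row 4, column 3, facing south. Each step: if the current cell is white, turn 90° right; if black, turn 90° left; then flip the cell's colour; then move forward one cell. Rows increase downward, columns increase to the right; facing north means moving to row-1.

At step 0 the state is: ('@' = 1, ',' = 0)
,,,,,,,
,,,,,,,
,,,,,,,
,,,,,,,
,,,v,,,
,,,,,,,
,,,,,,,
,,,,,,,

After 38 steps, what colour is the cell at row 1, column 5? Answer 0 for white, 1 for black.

1

0) ,,,,,,,
,,,,,,,
,,,,,,,
,,,,,,,
,,,v,,,
,,,,,,,
,,,,,,,
,,,,,,,
1) ,,,,,,,
,,,,,,,
,,,,,,,
,,,,,,,
,,<@,,,
,,,,,,,
,,,,,,,
,,,,,,,
2) ,,,,,,,
,,,,,,,
,,,,,,,
,,^,,,,
,,@@,,,
,,,,,,,
,,,,,,,
,,,,,,,
3) ,,,,,,,
,,,,,,,
,,,,,,,
,,@>,,,
,,@@,,,
,,,,,,,
,,,,,,,
,,,,,,,
4) ,,,,,,,
,,,,,,,
,,,,,,,
,,@@,,,
,,@v,,,
,,,,,,,
,,,,,,,
,,,,,,,
5) ,,,,,,,
,,,,,,,
,,,,,,,
,,@@,,,
,,@,>,,
,,,,,,,
,,,,,,,
,,,,,,,
6) ,,,,,,,
,,,,,,,
,,,,,,,
,,@@,,,
,,@,@,,
,,,,v,,
,,,,,,,
,,,,,,,
7) ,,,,,,,
,,,,,,,
,,,,,,,
,,@@,,,
,,@,@,,
,,,<@,,
,,,,,,,
,,,,,,,
8) ,,,,,,,
,,,,,,,
,,,,,,,
,,@@,,,
,,@^@,,
,,,@@,,
,,,,,,,
,,,,,,,
9) ,,,,,,,
,,,,,,,
,,,,,,,
,,@@,,,
,,@@>,,
,,,@@,,
,,,,,,,
,,,,,,,
10) ,,,,,,,
,,,,,,,
,,,,,,,
,,@@^,,
,,@@,,,
,,,@@,,
,,,,,,,
,,,,,,,
11) ,,,,,,,
,,,,,,,
,,,,,,,
,,@@@>,
,,@@,,,
,,,@@,,
,,,,,,,
,,,,,,,
12) ,,,,,,,
,,,,,,,
,,,,,,,
,,@@@@,
,,@@,v,
,,,@@,,
,,,,,,,
,,,,,,,
13) ,,,,,,,
,,,,,,,
,,,,,,,
,,@@@@,
,,@@<@,
,,,@@,,
,,,,,,,
,,,,,,,
14) ,,,,,,,
,,,,,,,
,,,,,,,
,,@@^@,
,,@@@@,
,,,@@,,
,,,,,,,
,,,,,,,
15) ,,,,,,,
,,,,,,,
,,,,,,,
,,@<,@,
,,@@@@,
,,,@@,,
,,,,,,,
,,,,,,,
16) ,,,,,,,
,,,,,,,
,,,,,,,
,,@,,@,
,,@v@@,
,,,@@,,
,,,,,,,
,,,,,,,
17) ,,,,,,,
,,,,,,,
,,,,,,,
,,@,,@,
,,@,>@,
,,,@@,,
,,,,,,,
,,,,,,,
18) ,,,,,,,
,,,,,,,
,,,,,,,
,,@,^@,
,,@,,@,
,,,@@,,
,,,,,,,
,,,,,,,
19) ,,,,,,,
,,,,,,,
,,,,,,,
,,@,@>,
,,@,,@,
,,,@@,,
,,,,,,,
,,,,,,,
20) ,,,,,,,
,,,,,,,
,,,,,^,
,,@,@,,
,,@,,@,
,,,@@,,
,,,,,,,
,,,,,,,
21) ,,,,,,,
,,,,,,,
,,,,,@>
,,@,@,,
,,@,,@,
,,,@@,,
,,,,,,,
,,,,,,,
22) ,,,,,,,
,,,,,,,
,,,,,@@
,,@,@,v
,,@,,@,
,,,@@,,
,,,,,,,
,,,,,,,
23) ,,,,,,,
,,,,,,,
,,,,,@@
,,@,@<@
,,@,,@,
,,,@@,,
,,,,,,,
,,,,,,,
24) ,,,,,,,
,,,,,,,
,,,,,^@
,,@,@@@
,,@,,@,
,,,@@,,
,,,,,,,
,,,,,,,
25) ,,,,,,,
,,,,,,,
,,,,<,@
,,@,@@@
,,@,,@,
,,,@@,,
,,,,,,,
,,,,,,,
26) ,,,,,,,
,,,,^,,
,,,,@,@
,,@,@@@
,,@,,@,
,,,@@,,
,,,,,,,
,,,,,,,
27) ,,,,,,,
,,,,@>,
,,,,@,@
,,@,@@@
,,@,,@,
,,,@@,,
,,,,,,,
,,,,,,,
28) ,,,,,,,
,,,,@@,
,,,,@v@
,,@,@@@
,,@,,@,
,,,@@,,
,,,,,,,
,,,,,,,
29) ,,,,,,,
,,,,@@,
,,,,<@@
,,@,@@@
,,@,,@,
,,,@@,,
,,,,,,,
,,,,,,,
30) ,,,,,,,
,,,,@@,
,,,,,@@
,,@,v@@
,,@,,@,
,,,@@,,
,,,,,,,
,,,,,,,
31) ,,,,,,,
,,,,@@,
,,,,,@@
,,@,,>@
,,@,,@,
,,,@@,,
,,,,,,,
,,,,,,,
32) ,,,,,,,
,,,,@@,
,,,,,^@
,,@,,,@
,,@,,@,
,,,@@,,
,,,,,,,
,,,,,,,
33) ,,,,,,,
,,,,@@,
,,,,<,@
,,@,,,@
,,@,,@,
,,,@@,,
,,,,,,,
,,,,,,,
34) ,,,,,,,
,,,,^@,
,,,,@,@
,,@,,,@
,,@,,@,
,,,@@,,
,,,,,,,
,,,,,,,
35) ,,,,,,,
,,,<,@,
,,,,@,@
,,@,,,@
,,@,,@,
,,,@@,,
,,,,,,,
,,,,,,,
36) ,,,^,,,
,,,@,@,
,,,,@,@
,,@,,,@
,,@,,@,
,,,@@,,
,,,,,,,
,,,,,,,
37) ,,,@>,,
,,,@,@,
,,,,@,@
,,@,,,@
,,@,,@,
,,,@@,,
,,,,,,,
,,,,,,,
38) ,,,@@,,
,,,@v@,
,,,,@,@
,,@,,,@
,,@,,@,
,,,@@,,
,,,,,,,
,,,,,,,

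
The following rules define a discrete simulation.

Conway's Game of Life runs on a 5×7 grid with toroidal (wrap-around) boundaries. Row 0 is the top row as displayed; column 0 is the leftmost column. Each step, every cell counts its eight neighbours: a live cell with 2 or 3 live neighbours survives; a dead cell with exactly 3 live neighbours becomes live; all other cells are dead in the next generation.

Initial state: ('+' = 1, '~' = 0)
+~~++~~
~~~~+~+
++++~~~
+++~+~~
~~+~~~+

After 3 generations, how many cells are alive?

k=0  +~~++~~
~~~~+~+
++++~~~
+++~+~~
~~+~~~+
k=1  +~~++~+
~~~~+++
~~~~+++
~~~~~~+
~~+~+++
k=2  +~~~~~~
~~~~~~~
+~~~+~~
+~~+~~~
~~~~+~~
k=3  ~~~~~~~
~~~~~~~
~~~~~~~
~~~++~~
~~~~~~~

2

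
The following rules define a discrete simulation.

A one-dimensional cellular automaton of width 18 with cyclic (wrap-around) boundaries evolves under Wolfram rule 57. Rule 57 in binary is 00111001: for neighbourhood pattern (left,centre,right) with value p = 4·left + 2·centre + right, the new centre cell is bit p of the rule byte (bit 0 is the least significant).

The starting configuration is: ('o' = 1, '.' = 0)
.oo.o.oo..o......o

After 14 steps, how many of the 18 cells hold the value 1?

9

k=0  .oo.o.oo..o......o
k=1  oo.o.oo.o..ooooo..
k=2  o.o.oo.o.o.o....o.
k=3  .o.oo.o.o.o.ooo..o
k=4  o.oo.o.o.o.oo..o..
k=5  .oo.o.o.o.oo.o..o.
k=6  .o.o.o.o.oo.o.o..o
k=7  o.o.o.o.oo.o.o.o..
k=8  .o.o.o.oo.o.o.o.o.
k=9  ..o.o.oo.o.o.o.o.o
k=10  o..o.oo.o.o.o.o.o.
k=11  .o..oo.o.o.o.o.o.o
k=12  o.o.o.o.o.o.o.o.o.
k=13  .o.o.o.o.o.o.o.o.o
k=14  o.o.o.o.o.o.o.o.o.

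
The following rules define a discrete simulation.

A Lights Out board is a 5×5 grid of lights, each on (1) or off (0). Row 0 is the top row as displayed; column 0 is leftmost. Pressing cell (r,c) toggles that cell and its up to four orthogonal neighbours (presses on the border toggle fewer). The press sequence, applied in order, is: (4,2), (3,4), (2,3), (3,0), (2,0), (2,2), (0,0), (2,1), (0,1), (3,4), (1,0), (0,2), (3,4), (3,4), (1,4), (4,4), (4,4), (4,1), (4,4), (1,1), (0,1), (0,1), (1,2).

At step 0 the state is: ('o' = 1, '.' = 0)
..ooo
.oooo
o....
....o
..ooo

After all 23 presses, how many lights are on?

step 0: ..ooo
.oooo
o....
....o
..ooo
step 1: ..ooo
.oooo
o....
..o.o
.o..o
step 2: ..ooo
.oooo
o...o
..oo.
.o...
step 3: ..ooo
.oo.o
o.oo.
..o..
.o...
step 4: ..ooo
.oo.o
..oo.
ooo..
oo...
step 5: ..ooo
ooo.o
oooo.
.oo..
oo...
step 6: ..ooo
oo..o
o....
.o...
oo...
step 7: ooooo
.o..o
o....
.o...
oo...
step 8: ooooo
....o
.oo..
.....
oo...
step 9: ...oo
.o..o
.oo..
.....
oo...
step 10: ...oo
.o..o
.oo.o
...oo
oo..o
step 11: o..oo
o...o
ooo.o
...oo
oo..o
step 12: ooo.o
o.o.o
ooo.o
...oo
oo..o
step 13: ooo.o
o.o.o
ooo..
.....
oo...
step 14: ooo.o
o.o.o
ooo.o
...oo
oo..o
step 15: ooo..
o.oo.
ooo..
...oo
oo..o
step 16: ooo..
o.oo.
ooo..
...o.
oo.o.
step 17: ooo..
o.oo.
ooo..
...oo
oo..o
step 18: ooo..
o.oo.
ooo..
.o.oo
..o.o
step 19: ooo..
o.oo.
ooo..
.o.o.
..oo.
step 20: o.o..
.o.o.
o.o..
.o.o.
..oo.
step 21: .o...
...o.
o.o..
.o.o.
..oo.
step 22: o.o..
.o.o.
o.o..
.o.o.
..oo.
step 23: o....
..o..
o....
.o.o.
..oo.

7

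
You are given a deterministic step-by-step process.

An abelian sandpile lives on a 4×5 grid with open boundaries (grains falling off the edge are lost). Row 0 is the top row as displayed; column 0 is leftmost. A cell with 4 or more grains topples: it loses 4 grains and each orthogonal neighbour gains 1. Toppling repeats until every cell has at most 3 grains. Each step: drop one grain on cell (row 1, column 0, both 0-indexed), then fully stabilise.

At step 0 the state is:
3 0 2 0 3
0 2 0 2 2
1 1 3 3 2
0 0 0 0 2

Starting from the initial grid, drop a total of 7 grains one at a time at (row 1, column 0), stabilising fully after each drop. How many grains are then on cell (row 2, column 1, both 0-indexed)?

k=0  3 0 2 0 3
0 2 0 2 2
1 1 3 3 2
0 0 0 0 2
k=1  3 0 2 0 3
1 2 0 2 2
1 1 3 3 2
0 0 0 0 2
k=2  3 0 2 0 3
2 2 0 2 2
1 1 3 3 2
0 0 0 0 2
k=3  3 0 2 0 3
3 2 0 2 2
1 1 3 3 2
0 0 0 0 2
k=4  0 1 2 0 3
1 3 0 2 2
2 1 3 3 2
0 0 0 0 2
k=5  0 1 2 0 3
2 3 0 2 2
2 1 3 3 2
0 0 0 0 2
k=6  0 1 2 0 3
3 3 0 2 2
2 1 3 3 2
0 0 0 0 2
k=7  1 2 2 0 3
1 0 1 2 2
3 2 3 3 2
0 0 0 0 2

2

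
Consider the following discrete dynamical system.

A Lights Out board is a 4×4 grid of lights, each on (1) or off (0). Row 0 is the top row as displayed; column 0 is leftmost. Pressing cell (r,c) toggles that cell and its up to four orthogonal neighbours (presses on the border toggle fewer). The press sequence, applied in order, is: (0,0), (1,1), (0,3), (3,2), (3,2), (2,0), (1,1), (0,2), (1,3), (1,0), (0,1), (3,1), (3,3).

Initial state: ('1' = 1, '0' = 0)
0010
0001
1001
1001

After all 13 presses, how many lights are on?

9

step 0: 0010
0001
1001
1001
step 1: 1110
1001
1001
1001
step 2: 1010
0111
1101
1001
step 3: 1001
0110
1101
1001
step 4: 1001
0110
1111
1110
step 5: 1001
0110
1101
1001
step 6: 1001
1110
0001
0001
step 7: 1101
0000
0101
0001
step 8: 1010
0010
0101
0001
step 9: 1011
0001
0100
0001
step 10: 0011
1101
1100
0001
step 11: 1101
1001
1100
0001
step 12: 1101
1001
1000
1111
step 13: 1101
1001
1001
1100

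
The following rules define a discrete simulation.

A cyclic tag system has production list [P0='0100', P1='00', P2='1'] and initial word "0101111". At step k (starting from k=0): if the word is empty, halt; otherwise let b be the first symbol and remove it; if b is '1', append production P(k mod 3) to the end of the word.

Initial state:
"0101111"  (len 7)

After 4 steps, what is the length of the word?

9

step 0: "0101111"  (len 7)
step 1: "101111"  (len 6)
step 2: "0111100"  (len 7)
step 3: "111100"  (len 6)
step 4: "111000100"  (len 9)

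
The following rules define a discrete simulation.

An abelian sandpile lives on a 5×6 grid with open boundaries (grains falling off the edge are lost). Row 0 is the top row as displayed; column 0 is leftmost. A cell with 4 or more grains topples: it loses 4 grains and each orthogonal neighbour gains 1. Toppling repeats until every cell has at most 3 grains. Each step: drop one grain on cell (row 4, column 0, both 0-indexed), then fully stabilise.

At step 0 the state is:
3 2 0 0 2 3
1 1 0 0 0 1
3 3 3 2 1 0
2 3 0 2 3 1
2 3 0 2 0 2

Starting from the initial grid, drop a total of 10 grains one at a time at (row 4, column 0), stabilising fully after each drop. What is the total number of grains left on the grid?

46

0) 3 2 0 0 2 3
1 1 0 0 0 1
3 3 3 2 1 0
2 3 0 2 3 1
2 3 0 2 0 2
1) 3 2 0 0 2 3
1 1 0 0 0 1
3 3 3 2 1 0
2 3 0 2 3 1
3 3 0 2 0 2
2) 3 2 0 0 2 3
2 2 1 0 0 1
1 2 0 3 1 0
1 2 2 2 3 1
2 1 1 2 0 2
3) 3 2 0 0 2 3
2 2 1 0 0 1
1 2 0 3 1 0
1 2 2 2 3 1
3 1 1 2 0 2
4) 3 2 0 0 2 3
2 2 1 0 0 1
1 2 0 3 1 0
2 2 2 2 3 1
0 2 1 2 0 2
5) 3 2 0 0 2 3
2 2 1 0 0 1
1 2 0 3 1 0
2 2 2 2 3 1
1 2 1 2 0 2
6) 3 2 0 0 2 3
2 2 1 0 0 1
1 2 0 3 1 0
2 2 2 2 3 1
2 2 1 2 0 2
7) 3 2 0 0 2 3
2 2 1 0 0 1
1 2 0 3 1 0
2 2 2 2 3 1
3 2 1 2 0 2
8) 3 2 0 0 2 3
2 2 1 0 0 1
1 2 0 3 1 0
3 2 2 2 3 1
0 3 1 2 0 2
9) 3 2 0 0 2 3
2 2 1 0 0 1
1 2 0 3 1 0
3 2 2 2 3 1
1 3 1 2 0 2
10) 3 2 0 0 2 3
2 2 1 0 0 1
1 2 0 3 1 0
3 2 2 2 3 1
2 3 1 2 0 2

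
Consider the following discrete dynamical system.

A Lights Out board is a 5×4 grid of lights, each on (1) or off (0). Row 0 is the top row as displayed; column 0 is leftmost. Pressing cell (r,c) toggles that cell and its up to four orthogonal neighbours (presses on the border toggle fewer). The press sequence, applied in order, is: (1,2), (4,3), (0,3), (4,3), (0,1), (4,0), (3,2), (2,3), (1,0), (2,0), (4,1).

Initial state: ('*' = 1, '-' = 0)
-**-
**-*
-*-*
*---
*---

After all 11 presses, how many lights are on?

step 0: -**-
**-*
-*-*
*---
*---
step 1: -*--
*-*-
-***
*---
*---
step 2: -*--
*-*-
-***
*--*
*-**
step 3: -***
*-**
-***
*--*
*-**
step 4: -***
*-**
-***
*---
*---
step 5: *--*
****
-***
*---
*---
step 6: *--*
****
-***
----
-*--
step 7: *--*
****
-*-*
-***
-**-
step 8: *--*
***-
-**-
-**-
-**-
step 9: ---*
--*-
***-
-**-
-**-
step 10: ---*
*-*-
--*-
***-
-**-
step 11: ---*
*-*-
--*-
*-*-
*---

7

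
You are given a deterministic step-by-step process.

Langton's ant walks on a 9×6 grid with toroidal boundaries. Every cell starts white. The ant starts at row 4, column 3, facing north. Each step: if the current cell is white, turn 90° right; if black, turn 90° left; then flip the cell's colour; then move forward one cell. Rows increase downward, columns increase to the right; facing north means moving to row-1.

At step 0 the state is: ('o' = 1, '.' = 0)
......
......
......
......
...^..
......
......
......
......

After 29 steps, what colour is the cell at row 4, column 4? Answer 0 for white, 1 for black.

1

t=0: ......
......
......
......
...^..
......
......
......
......
t=1: ......
......
......
......
...o>.
......
......
......
......
t=2: ......
......
......
......
...oo.
....v.
......
......
......
t=3: ......
......
......
......
...oo.
...<o.
......
......
......
t=4: ......
......
......
......
...^o.
...oo.
......
......
......
t=5: ......
......
......
......
..<.o.
...oo.
......
......
......
t=6: ......
......
......
..^...
..o.o.
...oo.
......
......
......
t=7: ......
......
......
..o>..
..o.o.
...oo.
......
......
......
t=8: ......
......
......
..oo..
..ovo.
...oo.
......
......
......
t=9: ......
......
......
..oo..
..<oo.
...oo.
......
......
......
t=10: ......
......
......
..oo..
...oo.
..voo.
......
......
......
t=11: ......
......
......
..oo..
...oo.
.<ooo.
......
......
......
t=12: ......
......
......
..oo..
.^.oo.
.oooo.
......
......
......
t=13: ......
......
......
..oo..
.o>oo.
.oooo.
......
......
......
t=14: ......
......
......
..oo..
.oooo.
.ovoo.
......
......
......
t=15: ......
......
......
..oo..
.oooo.
.o.>o.
......
......
......
t=16: ......
......
......
..oo..
.oo^o.
.o..o.
......
......
......
t=17: ......
......
......
..oo..
.o<.o.
.o..o.
......
......
......
t=18: ......
......
......
..oo..
.o..o.
.ov.o.
......
......
......
t=19: ......
......
......
..oo..
.o..o.
.<o.o.
......
......
......
t=20: ......
......
......
..oo..
.o..o.
..o.o.
.v....
......
......
t=21: ......
......
......
..oo..
.o..o.
..o.o.
<o....
......
......
t=22: ......
......
......
..oo..
.o..o.
^.o.o.
oo....
......
......
t=23: ......
......
......
..oo..
.o..o.
o>o.o.
oo....
......
......
t=24: ......
......
......
..oo..
.o..o.
ooo.o.
ov....
......
......
t=25: ......
......
......
..oo..
.o..o.
ooo.o.
o.>...
......
......
t=26: ......
......
......
..oo..
.o..o.
ooo.o.
o.o...
..v...
......
t=27: ......
......
......
..oo..
.o..o.
ooo.o.
o.o...
.<o...
......
t=28: ......
......
......
..oo..
.o..o.
ooo.o.
o^o...
.oo...
......
t=29: ......
......
......
..oo..
.o..o.
ooo.o.
oo>...
.oo...
......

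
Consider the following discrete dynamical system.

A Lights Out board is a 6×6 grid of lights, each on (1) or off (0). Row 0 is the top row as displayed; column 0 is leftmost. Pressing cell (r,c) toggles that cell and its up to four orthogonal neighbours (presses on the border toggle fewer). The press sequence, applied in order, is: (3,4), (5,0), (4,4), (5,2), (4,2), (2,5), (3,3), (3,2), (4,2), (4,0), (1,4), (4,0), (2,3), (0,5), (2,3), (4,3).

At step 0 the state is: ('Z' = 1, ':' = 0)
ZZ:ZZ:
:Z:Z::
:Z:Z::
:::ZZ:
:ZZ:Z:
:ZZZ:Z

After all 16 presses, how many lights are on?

23

k=0  ZZ:ZZ:
:Z:Z::
:Z:Z::
:::ZZ:
:ZZ:Z:
:ZZZ:Z
k=1  ZZ:ZZ:
:Z:Z::
:Z:ZZ:
:::::Z
:ZZ:::
:ZZZ:Z
k=2  ZZ:ZZ:
:Z:Z::
:Z:ZZ:
:::::Z
ZZZ:::
Z:ZZ:Z
k=3  ZZ:ZZ:
:Z:Z::
:Z:ZZ:
::::ZZ
ZZZZZZ
Z:ZZZZ
k=4  ZZ:ZZ:
:Z:Z::
:Z:ZZ:
::::ZZ
ZZ:ZZZ
ZZ::ZZ
k=5  ZZ:ZZ:
:Z:Z::
:Z:ZZ:
::Z:ZZ
Z:Z:ZZ
ZZZ:ZZ
k=6  ZZ:ZZ:
:Z:Z:Z
:Z:Z:Z
::Z:Z:
Z:Z:ZZ
ZZZ:ZZ
k=7  ZZ:ZZ:
:Z:Z:Z
:Z:::Z
:::Z::
Z:ZZZZ
ZZZ:ZZ
k=8  ZZ:ZZ:
:Z:Z:Z
:ZZ::Z
:ZZ:::
Z::ZZZ
ZZZ:ZZ
k=9  ZZ:ZZ:
:Z:Z:Z
:ZZ::Z
:Z::::
ZZZ:ZZ
ZZ::ZZ
k=10  ZZ:ZZ:
:Z:Z:Z
:ZZ::Z
ZZ::::
::Z:ZZ
:Z::ZZ
k=11  ZZ:Z::
:Z::Z:
:ZZ:ZZ
ZZ::::
::Z:ZZ
:Z::ZZ
k=12  ZZ:Z::
:Z::Z:
:ZZ:ZZ
:Z::::
ZZZ:ZZ
ZZ::ZZ
k=13  ZZ:Z::
:Z:ZZ:
:Z:Z:Z
:Z:Z::
ZZZ:ZZ
ZZ::ZZ
k=14  ZZ:ZZZ
:Z:ZZZ
:Z:Z:Z
:Z:Z::
ZZZ:ZZ
ZZ::ZZ
k=15  ZZ:ZZZ
:Z::ZZ
:ZZ:ZZ
:Z::::
ZZZ:ZZ
ZZ::ZZ
k=16  ZZ:ZZZ
:Z::ZZ
:ZZ:ZZ
:Z:Z::
ZZ:Z:Z
ZZ:ZZZ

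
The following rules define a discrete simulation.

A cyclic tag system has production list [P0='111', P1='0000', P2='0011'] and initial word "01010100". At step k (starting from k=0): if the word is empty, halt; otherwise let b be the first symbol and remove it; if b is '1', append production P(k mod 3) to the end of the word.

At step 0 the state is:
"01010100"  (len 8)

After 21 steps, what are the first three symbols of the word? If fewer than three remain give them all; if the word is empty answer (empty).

0) "01010100"  (len 8)
1) "1010100"  (len 7)
2) "0101000000"  (len 10)
3) "101000000"  (len 9)
4) "01000000111"  (len 11)
5) "1000000111"  (len 10)
6) "0000001110011"  (len 13)
7) "000001110011"  (len 12)
8) "00001110011"  (len 11)
9) "0001110011"  (len 10)
10) "001110011"  (len 9)
11) "01110011"  (len 8)
12) "1110011"  (len 7)
13) "110011111"  (len 9)
14) "100111110000"  (len 12)
15) "001111100000011"  (len 15)
16) "01111100000011"  (len 14)
17) "1111100000011"  (len 13)
18) "1111000000110011"  (len 16)
19) "111000000110011111"  (len 18)
20) "110000001100111110000"  (len 21)
21) "100000011001111100000011"  (len 24)

100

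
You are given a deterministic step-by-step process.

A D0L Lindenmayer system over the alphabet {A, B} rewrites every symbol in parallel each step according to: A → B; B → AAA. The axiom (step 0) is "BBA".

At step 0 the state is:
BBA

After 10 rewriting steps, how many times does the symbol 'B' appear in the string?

486

0) BBA
1) AAAAAAB
2) BBBBBBAAA
3) AAAAAAAAAAAAAAAAAABBB
4) BBBBBBBBBBBBBBBBBBAAAAAAAAA
5) AAAAAAAAAAAAAAAAAAAAAAAAAAAAAAAAAAAAAAAAAAAAAAAAAAAAAABBBBBBBBB
6) BBBBBBBBBBBBBBBBBBBBBBBBBBBBBBBBBBBBBBBBBBBBBBBBBBBBBBAAAAAAAAAAAAAAAAAAAAAAAAAAA
7) AAAAAAAAAAAAAAAAAAAAAAAAAAAAAAAAAAAAAAAAAAAAAAAAAAAAAAAAAA…AAAAAAAAAAAAAAAAAAAAAAAAAAAAAAABBBBBBBBBBBBBBBBBBBBBBBBBBB  (len 189)
8) BBBBBBBBBBBBBBBBBBBBBBBBBBBBBBBBBBBBBBBBBBBBBBBBBBBBBBBBBB…AAAAAAAAAAAAAAAAAAAAAAAAAAAAAAAAAAAAAAAAAAAAAAAAAAAAAAAAAA  (len 243)
9) AAAAAAAAAAAAAAAAAAAAAAAAAAAAAAAAAAAAAAAAAAAAAAAAAAAAAAAAAA…BBBBBBBBBBBBBBBBBBBBBBBBBBBBBBBBBBBBBBBBBBBBBBBBBBBBBBBBBB  (len 567)
10) BBBBBBBBBBBBBBBBBBBBBBBBBBBBBBBBBBBBBBBBBBBBBBBBBBBBBBBBBB…AAAAAAAAAAAAAAAAAAAAAAAAAAAAAAAAAAAAAAAAAAAAAAAAAAAAAAAAAA  (len 729)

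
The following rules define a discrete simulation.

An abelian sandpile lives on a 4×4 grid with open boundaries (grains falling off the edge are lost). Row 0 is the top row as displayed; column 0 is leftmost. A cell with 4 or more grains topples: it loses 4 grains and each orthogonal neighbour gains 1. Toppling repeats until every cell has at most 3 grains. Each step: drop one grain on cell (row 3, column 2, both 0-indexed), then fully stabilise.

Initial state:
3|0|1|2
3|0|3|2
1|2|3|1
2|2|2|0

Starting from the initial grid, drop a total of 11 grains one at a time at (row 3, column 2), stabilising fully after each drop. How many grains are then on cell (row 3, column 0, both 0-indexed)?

k=0  3|0|1|2
3|0|3|2
1|2|3|1
2|2|2|0
k=1  3|0|1|2
3|0|3|2
1|2|3|1
2|2|3|0
k=2  3|0|2|2
3|1|0|3
1|3|1|2
2|3|1|1
k=3  3|0|2|2
3|1|0|3
1|3|1|2
2|3|2|1
k=4  3|0|2|2
3|1|0|3
1|3|1|2
2|3|3|1
k=5  3|0|2|2
3|2|0|3
2|0|3|2
3|1|1|2
k=6  3|0|2|2
3|2|0|3
2|0|3|2
3|1|2|2
k=7  3|0|2|2
3|2|0|3
2|0|3|2
3|1|3|2
k=8  3|0|2|2
3|2|1|3
2|1|0|3
3|2|1|3
k=9  3|0|2|2
3|2|1|3
2|1|0|3
3|2|2|3
k=10  3|0|2|2
3|2|1|3
2|1|0|3
3|2|3|3
k=11  3|0|2|3
3|2|2|0
2|1|2|1
3|3|1|1

3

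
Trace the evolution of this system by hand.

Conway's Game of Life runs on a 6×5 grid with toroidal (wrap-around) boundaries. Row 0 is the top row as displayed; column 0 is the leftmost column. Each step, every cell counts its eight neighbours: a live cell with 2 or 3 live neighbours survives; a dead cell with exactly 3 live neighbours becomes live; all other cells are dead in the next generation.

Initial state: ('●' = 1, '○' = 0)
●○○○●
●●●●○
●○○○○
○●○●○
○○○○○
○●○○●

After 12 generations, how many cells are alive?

step 0: ●○○○●
●●●●○
●○○○○
○●○●○
○○○○○
○●○○●
step 1: ○○○○○
○○●●○
●○○●○
○○○○○
●○●○○
○○○○●
step 2: ○○○●○
○○●●●
○○●●●
○●○○●
○○○○○
○○○○○
step 3: ○○●●●
○○○○○
○●○○○
●○●○●
○○○○○
○○○○○
step 4: ○○○●○
○○●●○
●●○○○
●●○○○
○○○○○
○○○●○
step 5: ○○○●●
○●●●●
●○○○●
●●○○○
○○○○○
○○○○○
step 6: ●○○○●
○●●○○
○○○○○
●●○○●
○○○○○
○○○○○
step 7: ●●○○○
●●○○○
○○●○○
●○○○○
●○○○○
○○○○○
step 8: ●●○○○
●○●○○
●○○○○
○●○○○
○○○○○
●●○○○
step 9: ○○●○●
●○○○●
●○○○○
○○○○○
●●○○○
●●○○○
step 10: ○○○●●
●●○●●
●○○○●
●●○○○
●●○○○
○○●○●
step 11: ○●○○○
○●●○○
○○●●○
○○○○○
○○●○●
○●●○●
step 12: ○○○●○
○●○●○
○●●●○
○○●○○
●●●○○
○●●○○

12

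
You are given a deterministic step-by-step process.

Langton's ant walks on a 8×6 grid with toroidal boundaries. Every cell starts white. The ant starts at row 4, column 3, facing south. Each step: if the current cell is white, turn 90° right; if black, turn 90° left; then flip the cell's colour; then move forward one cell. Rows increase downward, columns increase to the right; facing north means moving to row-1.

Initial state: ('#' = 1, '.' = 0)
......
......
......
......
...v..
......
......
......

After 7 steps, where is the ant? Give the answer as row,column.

5,3

k=0  ......
......
......
......
...v..
......
......
......
k=1  ......
......
......
......
..<#..
......
......
......
k=2  ......
......
......
..^...
..##..
......
......
......
k=3  ......
......
......
..#>..
..##..
......
......
......
k=4  ......
......
......
..##..
..#v..
......
......
......
k=5  ......
......
......
..##..
..#.>.
......
......
......
k=6  ......
......
......
..##..
..#.#.
....v.
......
......
k=7  ......
......
......
..##..
..#.#.
...<#.
......
......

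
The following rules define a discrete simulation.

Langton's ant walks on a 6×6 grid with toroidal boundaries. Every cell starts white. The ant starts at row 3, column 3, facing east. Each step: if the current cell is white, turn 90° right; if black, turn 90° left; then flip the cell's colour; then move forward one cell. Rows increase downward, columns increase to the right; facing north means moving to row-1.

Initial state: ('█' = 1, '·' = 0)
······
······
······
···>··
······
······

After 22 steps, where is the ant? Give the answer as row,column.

0,2

step 0: ······
······
······
···>··
······
······
step 1: ······
······
······
···█··
···v··
······
step 2: ······
······
······
···█··
··<█··
······
step 3: ······
······
······
··^█··
··██··
······
step 4: ······
······
······
··█>··
··██··
······
step 5: ······
······
···^··
··█···
··██··
······
step 6: ······
······
···█>·
··█···
··██··
······
step 7: ······
······
···██·
··█·v·
··██··
······
step 8: ······
······
···██·
··█<█·
··██··
······
step 9: ······
······
···^█·
··███·
··██··
······
step 10: ······
······
··<·█·
··███·
··██··
······
step 11: ······
··^···
··█·█·
··███·
··██··
······
step 12: ······
··█>··
··█·█·
··███·
··██··
······
step 13: ······
··██··
··█v█·
··███·
··██··
······
step 14: ······
··██··
··<██·
··███·
··██··
······
step 15: ······
··██··
···██·
··v██·
··██··
······
step 16: ······
··██··
···██·
···>█·
··██··
······
step 17: ······
··██··
···^█·
····█·
··██··
······
step 18: ······
··██··
··<·█·
····█·
··██··
······
step 19: ······
··^█··
··█·█·
····█·
··██··
······
step 20: ······
·<·█··
··█·█·
····█·
··██··
······
step 21: ·^····
·█·█··
··█·█·
····█·
··██··
······
step 22: ·█>···
·█·█··
··█·█·
····█·
··██··
······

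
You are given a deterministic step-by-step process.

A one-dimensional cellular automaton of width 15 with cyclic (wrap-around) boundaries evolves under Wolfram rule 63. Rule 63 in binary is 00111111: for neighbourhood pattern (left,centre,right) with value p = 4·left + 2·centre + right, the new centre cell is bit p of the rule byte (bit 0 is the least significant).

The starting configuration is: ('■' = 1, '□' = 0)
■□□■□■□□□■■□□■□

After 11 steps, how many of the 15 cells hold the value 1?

k=0  ■□□■□■□□□■■□□■□
k=1  ■■■■■■■■■■□■■■■
k=2  □□□□□□□□□□■■□□□
k=3  ■■■■■■■■■■■□■■■
k=4  □□□□□□□□□□□■■□□
k=5  ■■■■■■■■■■■■□■■
k=6  □□□□□□□□□□□□■■□
k=7  ■■■■■■■■■■■■■□■
k=8  □□□□□□□□□□□□□■■
k=9  ■■■■■■■■■■■■■■□
k=10  ■□□□□□□□□□□□□□■
k=11  □■■■■■■■■■■■■■■

14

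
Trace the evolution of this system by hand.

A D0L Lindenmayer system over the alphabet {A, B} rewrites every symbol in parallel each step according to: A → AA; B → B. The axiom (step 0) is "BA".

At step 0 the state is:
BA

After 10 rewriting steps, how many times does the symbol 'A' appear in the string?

1024

k=0  BA
k=1  BAA
k=2  BAAAA
k=3  BAAAAAAAA
k=4  BAAAAAAAAAAAAAAAA
k=5  BAAAAAAAAAAAAAAAAAAAAAAAAAAAAAAAA
k=6  BAAAAAAAAAAAAAAAAAAAAAAAAAAAAAAAAAAAAAAAAAAAAAAAAAAAAAAAAAAAAAAAA
k=7  BAAAAAAAAAAAAAAAAAAAAAAAAAAAAAAAAAAAAAAAAAAAAAAAAAAAAAAAAA…AAAAAAAAAAAAAAAAAAAAAAAAAAAAAAAAAAAAAAAAAAAAAAAAAAAAAAAAAA  (len 129)
k=8  BAAAAAAAAAAAAAAAAAAAAAAAAAAAAAAAAAAAAAAAAAAAAAAAAAAAAAAAAA…AAAAAAAAAAAAAAAAAAAAAAAAAAAAAAAAAAAAAAAAAAAAAAAAAAAAAAAAAA  (len 257)
k=9  BAAAAAAAAAAAAAAAAAAAAAAAAAAAAAAAAAAAAAAAAAAAAAAAAAAAAAAAAA…AAAAAAAAAAAAAAAAAAAAAAAAAAAAAAAAAAAAAAAAAAAAAAAAAAAAAAAAAA  (len 513)
k=10  BAAAAAAAAAAAAAAAAAAAAAAAAAAAAAAAAAAAAAAAAAAAAAAAAAAAAAAAAA…AAAAAAAAAAAAAAAAAAAAAAAAAAAAAAAAAAAAAAAAAAAAAAAAAAAAAAAAAA  (len 1025)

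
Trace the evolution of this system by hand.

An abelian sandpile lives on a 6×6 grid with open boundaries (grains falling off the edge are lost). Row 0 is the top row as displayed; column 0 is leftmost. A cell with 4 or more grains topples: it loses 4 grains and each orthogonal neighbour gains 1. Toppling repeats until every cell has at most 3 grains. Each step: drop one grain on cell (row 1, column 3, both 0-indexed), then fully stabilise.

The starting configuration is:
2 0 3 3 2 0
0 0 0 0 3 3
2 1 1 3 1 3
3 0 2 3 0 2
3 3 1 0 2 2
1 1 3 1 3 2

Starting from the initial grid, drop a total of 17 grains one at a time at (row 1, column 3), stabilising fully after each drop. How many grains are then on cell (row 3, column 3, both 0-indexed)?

t=0: 2 0 3 3 2 0
0 0 0 0 3 3
2 1 1 3 1 3
3 0 2 3 0 2
3 3 1 0 2 2
1 1 3 1 3 2
t=1: 2 0 3 3 2 0
0 0 0 1 3 3
2 1 1 3 1 3
3 0 2 3 0 2
3 3 1 0 2 2
1 1 3 1 3 2
t=2: 2 0 3 3 2 0
0 0 0 2 3 3
2 1 1 3 1 3
3 0 2 3 0 2
3 3 1 0 2 2
1 1 3 1 3 2
t=3: 2 0 3 3 2 0
0 0 0 3 3 3
2 1 1 3 1 3
3 0 2 3 0 2
3 3 1 0 2 2
1 1 3 1 3 2
t=4: 2 1 0 2 0 2
0 0 2 3 3 1
2 1 2 2 0 1
3 0 3 0 2 3
3 3 1 1 2 2
1 1 3 1 3 2
t=5: 2 1 0 3 1 2
0 0 3 1 0 2
2 1 2 3 1 1
3 0 3 0 2 3
3 3 1 1 2 2
1 1 3 1 3 2
t=6: 2 1 0 3 1 2
0 0 3 2 0 2
2 1 2 3 1 1
3 0 3 0 2 3
3 3 1 1 2 2
1 1 3 1 3 2
t=7: 2 1 0 3 1 2
0 0 3 3 0 2
2 1 2 3 1 1
3 0 3 0 2 3
3 3 1 1 2 2
1 1 3 1 3 2
t=8: 2 1 2 0 2 2
0 1 1 3 1 2
2 2 1 1 2 1
3 1 0 2 2 3
3 3 2 1 2 2
1 1 3 1 3 2
t=9: 2 1 2 1 2 2
0 1 2 0 2 2
2 2 1 2 2 1
3 1 0 2 2 3
3 3 2 1 2 2
1 1 3 1 3 2
t=10: 2 1 2 1 2 2
0 1 2 1 2 2
2 2 1 2 2 1
3 1 0 2 2 3
3 3 2 1 2 2
1 1 3 1 3 2
t=11: 2 1 2 1 2 2
0 1 2 2 2 2
2 2 1 2 2 1
3 1 0 2 2 3
3 3 2 1 2 2
1 1 3 1 3 2
t=12: 2 1 2 1 2 2
0 1 2 3 2 2
2 2 1 2 2 1
3 1 0 2 2 3
3 3 2 1 2 2
1 1 3 1 3 2
t=13: 2 1 2 2 2 2
0 1 3 0 3 2
2 2 1 3 2 1
3 1 0 2 2 3
3 3 2 1 2 2
1 1 3 1 3 2
t=14: 2 1 2 2 2 2
0 1 3 1 3 2
2 2 1 3 2 1
3 1 0 2 2 3
3 3 2 1 2 2
1 1 3 1 3 2
t=15: 2 1 2 2 2 2
0 1 3 2 3 2
2 2 1 3 2 1
3 1 0 2 2 3
3 3 2 1 2 2
1 1 3 1 3 2
t=16: 2 1 2 2 2 2
0 1 3 3 3 2
2 2 1 3 2 1
3 1 0 2 2 3
3 3 2 1 2 2
1 1 3 1 3 2
t=17: 2 1 3 3 3 2
0 2 0 3 1 3
2 2 3 1 0 2
3 1 0 3 3 3
3 3 2 1 2 2
1 1 3 1 3 2

3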